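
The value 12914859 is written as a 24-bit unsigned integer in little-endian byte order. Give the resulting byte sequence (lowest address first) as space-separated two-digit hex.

12914859 in hexadecimal, padded to 24 bits, is 0xC510AB.
Split into bytes (most-significant first): C5 10 AB.
Little-endian: lowest address holds the least-significant byte.
So at ascending addresses the bytes are AB 10 C5.

AB 10 C5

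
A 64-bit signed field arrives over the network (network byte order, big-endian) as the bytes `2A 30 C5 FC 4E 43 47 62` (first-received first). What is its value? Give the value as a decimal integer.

3040147435910547298

In big-endian order the high byte comes first in memory.
The bytes are already most-significant first: 0x2A30C5FC4E434762.
0x2A30C5FC4E434762 = 3040147435910547298.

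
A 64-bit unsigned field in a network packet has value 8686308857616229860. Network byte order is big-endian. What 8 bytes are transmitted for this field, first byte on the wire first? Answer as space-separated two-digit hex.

8686308857616229860 in hexadecimal, padded to 64 bits, is 0x788BF7E24B8B65E4.
Split into bytes (most-significant first): 78 8B F7 E2 4B 8B 65 E4.
In big-endian order the high byte comes first in memory.
So the memory order matches the most-significant-first order: 78 8B F7 E2 4B 8B 65 E4.

78 8B F7 E2 4B 8B 65 E4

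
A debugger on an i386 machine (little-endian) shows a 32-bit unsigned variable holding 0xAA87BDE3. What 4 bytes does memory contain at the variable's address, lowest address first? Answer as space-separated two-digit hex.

Split into bytes (most-significant first): AA 87 BD E3.
Little-endian: lowest address holds the least-significant byte.
So at ascending addresses the bytes are E3 BD 87 AA.

E3 BD 87 AA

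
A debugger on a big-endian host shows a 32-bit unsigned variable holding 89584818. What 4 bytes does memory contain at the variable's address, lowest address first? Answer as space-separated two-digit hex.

89584818 in hexadecimal, padded to 32 bits, is 0x0556F4B2.
Split into bytes (most-significant first): 05 56 F4 B2.
Big-endian: lowest address holds the most-significant byte.
So the memory order matches the most-significant-first order: 05 56 F4 B2.

05 56 F4 B2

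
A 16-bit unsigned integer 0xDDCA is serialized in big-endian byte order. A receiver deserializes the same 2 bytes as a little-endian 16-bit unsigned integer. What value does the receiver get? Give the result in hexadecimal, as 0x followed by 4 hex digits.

0xCADD

Stored big-endian, the bytes at ascending addresses are DD CA.
Read back as little-endian, the first byte is least significant, giving 0xCADD.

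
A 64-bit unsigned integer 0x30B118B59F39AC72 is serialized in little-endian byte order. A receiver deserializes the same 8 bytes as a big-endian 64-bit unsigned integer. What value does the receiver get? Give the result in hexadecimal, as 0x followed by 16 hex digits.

0x72AC399FB518B130

Stored little-endian, the bytes at ascending addresses are 72 AC 39 9F B5 18 B1 30.
Read back as big-endian, the last byte is least significant, giving 0x72AC399FB518B130.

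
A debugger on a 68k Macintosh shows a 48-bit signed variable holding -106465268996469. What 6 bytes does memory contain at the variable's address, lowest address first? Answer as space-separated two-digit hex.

Two's complement of -106465268996469 in 48 bits: 106465268996469 = 0x60D4608A1975; invert → 0x9F2B9F75E68A; add 1 → 0x9F2B9F75E68B.
Split into bytes (most-significant first): 9F 2B 9F 75 E6 8B.
Big-endian: lowest address holds the most-significant byte.
So the memory order matches the most-significant-first order: 9F 2B 9F 75 E6 8B.

9F 2B 9F 75 E6 8B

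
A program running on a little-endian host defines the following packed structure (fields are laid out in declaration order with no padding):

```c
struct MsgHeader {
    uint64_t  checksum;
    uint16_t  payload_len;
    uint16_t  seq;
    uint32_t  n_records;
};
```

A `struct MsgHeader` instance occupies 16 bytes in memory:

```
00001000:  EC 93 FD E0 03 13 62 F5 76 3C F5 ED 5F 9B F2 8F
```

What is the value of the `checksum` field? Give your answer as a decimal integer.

`checksum` is the first field, at byte offset 0, occupying 8 bytes.
Bytes at offsets 0..7: EC 93 FD E0 03 13 62 F5.
Little-endian: lowest address holds the least-significant byte.
Reassemble most-significant byte first: F5 62 13 03 E0 FD 93 EC → 0xF5621303E0FD93EC.
0xF5621303E0FD93EC = 17681715994390533100.

17681715994390533100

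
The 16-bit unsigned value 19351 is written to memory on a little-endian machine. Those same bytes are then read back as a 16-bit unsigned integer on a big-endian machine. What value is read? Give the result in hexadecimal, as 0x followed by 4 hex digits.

19351 in 16-bit hexadecimal is 0x4B97.
Stored little-endian, the bytes at ascending addresses are 97 4B.
Read back as big-endian, the last byte is least significant, giving 0x974B.

0x974B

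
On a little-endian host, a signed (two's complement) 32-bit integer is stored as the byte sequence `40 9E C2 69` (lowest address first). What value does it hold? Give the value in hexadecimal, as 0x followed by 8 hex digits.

0x69C29E40

Little-endian: lowest address holds the least-significant byte.
Reassemble most-significant byte first: 69 C2 9E 40 → 0x69C29E40.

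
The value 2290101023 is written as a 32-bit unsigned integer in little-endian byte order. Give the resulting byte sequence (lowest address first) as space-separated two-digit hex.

1F 2B 80 88

2290101023 in hexadecimal, padded to 32 bits, is 0x88802B1F.
Split into bytes (most-significant first): 88 80 2B 1F.
Little-endian stores the least-significant byte at the lowest address.
So at ascending addresses the bytes are 1F 2B 80 88.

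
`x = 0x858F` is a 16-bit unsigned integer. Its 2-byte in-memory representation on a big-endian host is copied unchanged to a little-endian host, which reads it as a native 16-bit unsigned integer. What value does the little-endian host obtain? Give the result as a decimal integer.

36741

Stored big-endian, the bytes at ascending addresses are 85 8F.
Read back as little-endian, the first byte is least significant, giving 0x8F85.
0x8F85 = 36741.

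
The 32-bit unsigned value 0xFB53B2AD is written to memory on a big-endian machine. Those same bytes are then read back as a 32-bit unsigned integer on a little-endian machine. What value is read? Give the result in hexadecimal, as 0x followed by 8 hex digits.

0xADB253FB

Stored big-endian, the bytes at ascending addresses are FB 53 B2 AD.
Read back as little-endian, the first byte is least significant, giving 0xADB253FB.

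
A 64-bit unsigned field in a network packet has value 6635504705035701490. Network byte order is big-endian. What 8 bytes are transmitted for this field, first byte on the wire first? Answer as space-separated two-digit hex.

5C 16 0C 5F 71 16 0C F2

6635504705035701490 in hexadecimal, padded to 64 bits, is 0x5C160C5F71160CF2.
Split into bytes (most-significant first): 5C 16 0C 5F 71 16 0C F2.
Big-endian: lowest address holds the most-significant byte.
So the memory order matches the most-significant-first order: 5C 16 0C 5F 71 16 0C F2.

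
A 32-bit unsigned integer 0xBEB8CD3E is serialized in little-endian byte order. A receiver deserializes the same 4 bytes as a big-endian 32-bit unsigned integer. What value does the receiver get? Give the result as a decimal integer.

1053669566

Stored little-endian, the bytes at ascending addresses are 3E CD B8 BE.
Read back as big-endian, the last byte is least significant, giving 0x3ECDB8BE.
0x3ECDB8BE = 1053669566.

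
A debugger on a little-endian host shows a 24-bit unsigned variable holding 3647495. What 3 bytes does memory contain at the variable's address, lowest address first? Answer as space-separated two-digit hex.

07 A8 37

3647495 in hexadecimal, padded to 24 bits, is 0x37A807.
Split into bytes (most-significant first): 37 A8 07.
Little-endian: lowest address holds the least-significant byte.
So at ascending addresses the bytes are 07 A8 37.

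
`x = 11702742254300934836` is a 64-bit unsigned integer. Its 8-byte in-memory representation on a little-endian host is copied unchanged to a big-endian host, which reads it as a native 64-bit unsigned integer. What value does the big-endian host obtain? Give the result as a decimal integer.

13020627343121475746

11702742254300934836 in 64-bit hexadecimal is 0xA2687E13958FB2B4.
Stored little-endian, the bytes at ascending addresses are B4 B2 8F 95 13 7E 68 A2.
Read back as big-endian, the last byte is least significant, giving 0xB4B28F95137E68A2.
0xB4B28F95137E68A2 = 13020627343121475746.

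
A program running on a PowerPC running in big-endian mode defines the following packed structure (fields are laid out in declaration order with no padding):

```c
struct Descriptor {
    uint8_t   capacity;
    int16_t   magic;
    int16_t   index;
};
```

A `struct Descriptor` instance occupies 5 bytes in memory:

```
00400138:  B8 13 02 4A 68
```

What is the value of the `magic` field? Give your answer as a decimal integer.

`magic` follows `capacity` (1 byte), so it starts at byte offset 1 and occupies 2 bytes.
Bytes at offsets 1..2: 13 02.
Big-endian: lowest address holds the most-significant byte.
The bytes are already most-significant first: 0x1302.
0x1302 = 4866.

4866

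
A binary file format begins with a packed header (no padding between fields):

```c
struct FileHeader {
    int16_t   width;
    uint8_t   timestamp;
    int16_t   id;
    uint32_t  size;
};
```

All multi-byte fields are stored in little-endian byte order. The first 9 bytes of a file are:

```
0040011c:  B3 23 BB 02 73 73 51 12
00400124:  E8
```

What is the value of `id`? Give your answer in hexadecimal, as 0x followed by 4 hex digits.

`id` follows `width` (2 B), `timestamp` (1 B), so it starts at offset 2 + 1 = 3 and occupies 2 bytes.
Bytes at offsets 3..4: 02 73.
In little-endian order the low byte comes first in memory.
Reassemble most-significant byte first: 73 02 → 0x7302.

0x7302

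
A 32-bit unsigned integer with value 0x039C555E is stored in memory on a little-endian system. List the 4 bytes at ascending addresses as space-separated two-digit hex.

5E 55 9C 03

Split into bytes (most-significant first): 03 9C 55 5E.
In little-endian order the low byte comes first in memory.
So at ascending addresses the bytes are 5E 55 9C 03.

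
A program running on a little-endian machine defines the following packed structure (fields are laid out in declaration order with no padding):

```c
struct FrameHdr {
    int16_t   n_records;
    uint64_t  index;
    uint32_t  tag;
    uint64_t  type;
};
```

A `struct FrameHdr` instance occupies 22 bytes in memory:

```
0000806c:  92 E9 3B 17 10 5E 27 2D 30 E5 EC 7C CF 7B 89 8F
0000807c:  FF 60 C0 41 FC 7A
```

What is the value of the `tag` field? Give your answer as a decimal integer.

`tag` follows `n_records` (2 B), `index` (8 B), so it starts at offset 2 + 8 = 10 and occupies 4 bytes.
Bytes at offsets 10..13: EC 7C CF 7B.
Little-endian: lowest address holds the least-significant byte.
Reassemble most-significant byte first: 7B CF 7C EC → 0x7BCF7CEC.
0x7BCF7CEC = 2077195500.

2077195500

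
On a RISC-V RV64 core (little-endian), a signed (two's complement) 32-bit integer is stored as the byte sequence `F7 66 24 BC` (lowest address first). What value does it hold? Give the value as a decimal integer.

Little-endian stores the least-significant byte at the lowest address.
Reassemble most-significant byte first: BC 24 66 F7 → 0xBC2466F7.
Top bit is set, so as a signed 32-bit value this is 0xBC2466F7 − 2^32 = -1138465033.

-1138465033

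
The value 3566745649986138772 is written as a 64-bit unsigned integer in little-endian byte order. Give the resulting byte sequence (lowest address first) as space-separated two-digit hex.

3566745649986138772 in hexadecimal, padded to 64 bits, is 0x317FA0456F97F294.
Split into bytes (most-significant first): 31 7F A0 45 6F 97 F2 94.
Little-endian stores the least-significant byte at the lowest address.
So at ascending addresses the bytes are 94 F2 97 6F 45 A0 7F 31.

94 F2 97 6F 45 A0 7F 31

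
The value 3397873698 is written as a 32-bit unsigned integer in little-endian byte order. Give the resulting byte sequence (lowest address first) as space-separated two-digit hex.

22 70 87 CA

3397873698 in hexadecimal, padded to 32 bits, is 0xCA877022.
Split into bytes (most-significant first): CA 87 70 22.
Little-endian: lowest address holds the least-significant byte.
So at ascending addresses the bytes are 22 70 87 CA.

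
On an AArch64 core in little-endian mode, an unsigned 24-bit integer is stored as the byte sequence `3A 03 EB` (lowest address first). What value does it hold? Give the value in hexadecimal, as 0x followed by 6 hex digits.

0xEB033A

In little-endian order the low byte comes first in memory.
Reassemble most-significant byte first: EB 03 3A → 0xEB033A.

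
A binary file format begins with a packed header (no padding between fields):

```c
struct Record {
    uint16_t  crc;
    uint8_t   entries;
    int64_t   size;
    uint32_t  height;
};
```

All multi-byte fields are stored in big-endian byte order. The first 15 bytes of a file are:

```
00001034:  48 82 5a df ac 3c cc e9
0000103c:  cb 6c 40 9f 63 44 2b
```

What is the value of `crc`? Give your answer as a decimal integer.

18562

`crc` is the first field, at byte offset 0, occupying 2 bytes.
Bytes at offsets 0..1: 48 82.
Big-endian: lowest address holds the most-significant byte.
The bytes are already most-significant first: 0x4882.
0x4882 = 18562.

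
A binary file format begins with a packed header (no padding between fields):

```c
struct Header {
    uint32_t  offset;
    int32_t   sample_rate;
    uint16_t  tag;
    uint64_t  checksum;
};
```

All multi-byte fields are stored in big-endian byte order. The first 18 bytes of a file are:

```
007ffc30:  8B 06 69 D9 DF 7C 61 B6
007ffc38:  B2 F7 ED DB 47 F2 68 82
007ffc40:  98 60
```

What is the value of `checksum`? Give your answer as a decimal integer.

`checksum` follows `offset` (4 B), `sample_rate` (4 B), `tag` (2 B), so it starts at offset 4 + 4 + 2 = 10 and occupies 8 bytes.
Bytes at offsets 10..17: ED DB 47 F2 68 82 98 60.
Big-endian: lowest address holds the most-significant byte.
The bytes are already most-significant first: 0xEDDB47F268829860.
0xEDDB47F268829860 = 17139371913349601376.

17139371913349601376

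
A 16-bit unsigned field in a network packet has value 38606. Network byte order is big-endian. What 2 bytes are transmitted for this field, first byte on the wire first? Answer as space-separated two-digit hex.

96 CE

38606 in hexadecimal, padded to 16 bits, is 0x96CE.
Split into bytes (most-significant first): 96 CE.
Big-endian stores the most-significant byte at the lowest address.
So the memory order matches the most-significant-first order: 96 CE.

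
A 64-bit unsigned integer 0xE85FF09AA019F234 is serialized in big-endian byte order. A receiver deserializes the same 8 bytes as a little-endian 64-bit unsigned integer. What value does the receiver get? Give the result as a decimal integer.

3815140011921137640

Stored big-endian, the bytes at ascending addresses are E8 5F F0 9A A0 19 F2 34.
Read back as little-endian, the first byte is least significant, giving 0x34F219A09AF05FE8.
0x34F219A09AF05FE8 = 3815140011921137640.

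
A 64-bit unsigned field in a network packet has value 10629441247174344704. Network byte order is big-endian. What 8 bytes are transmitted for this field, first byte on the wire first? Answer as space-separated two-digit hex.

10629441247174344704 in hexadecimal, padded to 64 bits, is 0x93835C7F42B64000.
Split into bytes (most-significant first): 93 83 5C 7F 42 B6 40 00.
Big-endian: lowest address holds the most-significant byte.
So the memory order matches the most-significant-first order: 93 83 5C 7F 42 B6 40 00.

93 83 5C 7F 42 B6 40 00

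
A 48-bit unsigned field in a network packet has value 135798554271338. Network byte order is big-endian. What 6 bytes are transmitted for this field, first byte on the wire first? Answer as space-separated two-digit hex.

7B 82 10 96 9E 6A

135798554271338 in hexadecimal, padded to 48 bits, is 0x7B8210969E6A.
Split into bytes (most-significant first): 7B 82 10 96 9E 6A.
Big-endian stores the most-significant byte at the lowest address.
So the memory order matches the most-significant-first order: 7B 82 10 96 9E 6A.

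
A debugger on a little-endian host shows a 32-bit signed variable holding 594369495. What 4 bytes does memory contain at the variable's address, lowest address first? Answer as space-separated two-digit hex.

594369495 in hexadecimal, padded to 32 bits, is 0x236D5BD7.
Split into bytes (most-significant first): 23 6D 5B D7.
In little-endian order the low byte comes first in memory.
So at ascending addresses the bytes are D7 5B 6D 23.

D7 5B 6D 23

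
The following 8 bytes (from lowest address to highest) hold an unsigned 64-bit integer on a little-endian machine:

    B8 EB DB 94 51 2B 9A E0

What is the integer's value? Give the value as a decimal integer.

Little-endian stores the least-significant byte at the lowest address.
Reassemble most-significant byte first: E0 9A 2B 51 94 DB EB B8 → 0xE09A2B5194DBEBB8.
0xE09A2B5194DBEBB8 = 16184295840299084728.

16184295840299084728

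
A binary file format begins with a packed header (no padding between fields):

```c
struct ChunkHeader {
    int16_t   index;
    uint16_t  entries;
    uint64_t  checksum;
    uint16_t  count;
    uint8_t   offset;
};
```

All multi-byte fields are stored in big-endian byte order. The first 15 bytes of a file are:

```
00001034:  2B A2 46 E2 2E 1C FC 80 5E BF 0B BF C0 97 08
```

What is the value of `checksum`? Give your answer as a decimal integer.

3322808253368175551

`checksum` follows `index` (2 B), `entries` (2 B), so it starts at offset 2 + 2 = 4 and occupies 8 bytes.
Bytes at offsets 4..11: 2E 1C FC 80 5E BF 0B BF.
Big-endian stores the most-significant byte at the lowest address.
The bytes are already most-significant first: 0x2E1CFC805EBF0BBF.
0x2E1CFC805EBF0BBF = 3322808253368175551.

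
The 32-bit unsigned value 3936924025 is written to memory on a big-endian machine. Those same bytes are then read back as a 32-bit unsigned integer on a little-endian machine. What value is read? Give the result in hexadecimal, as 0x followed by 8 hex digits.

0x79B1A8EA

3936924025 in 32-bit hexadecimal is 0xEAA8B179.
Stored big-endian, the bytes at ascending addresses are EA A8 B1 79.
Read back as little-endian, the first byte is least significant, giving 0x79B1A8EA.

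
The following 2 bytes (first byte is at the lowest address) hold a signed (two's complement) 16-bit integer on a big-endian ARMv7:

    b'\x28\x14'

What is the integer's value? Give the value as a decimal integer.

Big-endian: lowest address holds the most-significant byte.
The bytes are already most-significant first: 0x2814.
0x2814 = 10260.

10260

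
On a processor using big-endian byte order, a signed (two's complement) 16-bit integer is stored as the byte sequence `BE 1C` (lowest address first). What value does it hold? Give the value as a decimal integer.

-16868

Big-endian stores the most-significant byte at the lowest address.
The bytes are already most-significant first: 0xBE1C.
Top bit is set, so as a signed 16-bit value this is 0xBE1C − 2^16 = -16868.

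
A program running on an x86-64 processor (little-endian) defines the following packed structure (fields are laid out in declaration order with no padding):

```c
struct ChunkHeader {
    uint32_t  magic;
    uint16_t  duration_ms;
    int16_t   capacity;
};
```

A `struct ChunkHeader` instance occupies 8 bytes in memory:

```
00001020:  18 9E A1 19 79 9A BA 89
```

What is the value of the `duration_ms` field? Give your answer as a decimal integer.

39545

`duration_ms` follows `magic` (4 bytes), so it starts at byte offset 4 and occupies 2 bytes.
Bytes at offsets 4..5: 79 9A.
In little-endian order the low byte comes first in memory.
Reassemble most-significant byte first: 9A 79 → 0x9A79.
0x9A79 = 39545.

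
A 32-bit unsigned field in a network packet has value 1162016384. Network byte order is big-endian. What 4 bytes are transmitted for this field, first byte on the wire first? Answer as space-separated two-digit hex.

1162016384 in hexadecimal, padded to 32 bits, is 0x4542F680.
Split into bytes (most-significant first): 45 42 F6 80.
In big-endian order the high byte comes first in memory.
So the memory order matches the most-significant-first order: 45 42 F6 80.

45 42 F6 80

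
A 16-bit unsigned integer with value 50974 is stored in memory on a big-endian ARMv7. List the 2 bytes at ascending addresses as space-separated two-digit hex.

50974 in hexadecimal, padded to 16 bits, is 0xC71E.
Split into bytes (most-significant first): C7 1E.
In big-endian order the high byte comes first in memory.
So the memory order matches the most-significant-first order: C7 1E.

C7 1E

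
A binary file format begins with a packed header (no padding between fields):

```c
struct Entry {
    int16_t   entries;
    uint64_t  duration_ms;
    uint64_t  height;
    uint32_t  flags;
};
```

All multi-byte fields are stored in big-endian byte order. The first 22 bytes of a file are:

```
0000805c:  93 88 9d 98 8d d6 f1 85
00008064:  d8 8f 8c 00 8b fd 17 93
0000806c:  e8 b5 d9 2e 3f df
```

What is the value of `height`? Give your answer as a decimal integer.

10088217084448467125

`height` follows `entries` (2 B), `duration_ms` (8 B), so it starts at offset 2 + 8 = 10 and occupies 8 bytes.
Bytes at offsets 10..17: 8C 00 8B FD 17 93 E8 B5.
Big-endian: lowest address holds the most-significant byte.
The bytes are already most-significant first: 0x8C008BFD1793E8B5.
0x8C008BFD1793E8B5 = 10088217084448467125.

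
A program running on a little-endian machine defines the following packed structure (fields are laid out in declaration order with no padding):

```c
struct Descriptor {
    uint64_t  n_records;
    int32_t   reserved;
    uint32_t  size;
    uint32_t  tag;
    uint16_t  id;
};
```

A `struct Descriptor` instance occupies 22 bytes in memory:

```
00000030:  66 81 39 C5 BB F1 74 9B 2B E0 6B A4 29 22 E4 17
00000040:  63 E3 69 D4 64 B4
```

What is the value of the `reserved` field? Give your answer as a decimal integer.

-1536434133

`reserved` follows `n_records` (8 bytes), so it starts at byte offset 8 and occupies 4 bytes.
Bytes at offsets 8..11: 2B E0 6B A4.
Little-endian: lowest address holds the least-significant byte.
Reassemble most-significant byte first: A4 6B E0 2B → 0xA46BE02B.
Top bit is set, so as a signed 32-bit value this is 0xA46BE02B − 2^32 = -1536434133.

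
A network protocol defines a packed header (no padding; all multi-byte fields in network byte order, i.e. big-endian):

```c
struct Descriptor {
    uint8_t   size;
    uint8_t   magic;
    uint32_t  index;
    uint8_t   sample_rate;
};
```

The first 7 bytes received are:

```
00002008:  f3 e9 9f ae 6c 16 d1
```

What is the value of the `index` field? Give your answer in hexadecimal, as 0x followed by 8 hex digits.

0x9FAE6C16

`index` follows `size` (1 B), `magic` (1 B), so it starts at offset 1 + 1 = 2 and occupies 4 bytes.
Bytes at offsets 2..5: 9F AE 6C 16.
In big-endian order the high byte comes first in memory.
The bytes are already most-significant first: 0x9FAE6C16.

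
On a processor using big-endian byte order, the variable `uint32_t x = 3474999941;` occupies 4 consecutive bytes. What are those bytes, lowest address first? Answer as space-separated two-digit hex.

CF 20 4A 85

3474999941 in hexadecimal, padded to 32 bits, is 0xCF204A85.
Split into bytes (most-significant first): CF 20 4A 85.
Big-endian: lowest address holds the most-significant byte.
So the memory order matches the most-significant-first order: CF 20 4A 85.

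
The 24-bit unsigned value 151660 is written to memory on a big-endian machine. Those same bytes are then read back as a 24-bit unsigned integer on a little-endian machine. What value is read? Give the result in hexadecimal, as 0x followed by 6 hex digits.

0x6C5002

151660 in 24-bit hexadecimal is 0x02506C.
Stored big-endian, the bytes at ascending addresses are 02 50 6C.
Read back as little-endian, the first byte is least significant, giving 0x6C5002.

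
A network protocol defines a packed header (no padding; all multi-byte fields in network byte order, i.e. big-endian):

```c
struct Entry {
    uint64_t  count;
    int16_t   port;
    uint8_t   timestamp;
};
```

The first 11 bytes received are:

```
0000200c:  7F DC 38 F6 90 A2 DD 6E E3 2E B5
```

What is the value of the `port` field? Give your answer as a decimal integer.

`port` follows `count` (8 bytes), so it starts at byte offset 8 and occupies 2 bytes.
Bytes at offsets 8..9: E3 2E.
In big-endian order the high byte comes first in memory.
The bytes are already most-significant first: 0xE32E.
Top bit is set, so as a signed 16-bit value this is 0xE32E − 2^16 = -7378.

-7378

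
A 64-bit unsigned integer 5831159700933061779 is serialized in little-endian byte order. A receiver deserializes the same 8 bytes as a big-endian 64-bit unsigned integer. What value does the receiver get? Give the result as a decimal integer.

10605045195528531024

5831159700933061779 in 64-bit hexadecimal is 0x50EC70DA6AB02C93.
Stored little-endian, the bytes at ascending addresses are 93 2C B0 6A DA 70 EC 50.
Read back as big-endian, the last byte is least significant, giving 0x932CB06ADA70EC50.
0x932CB06ADA70EC50 = 10605045195528531024.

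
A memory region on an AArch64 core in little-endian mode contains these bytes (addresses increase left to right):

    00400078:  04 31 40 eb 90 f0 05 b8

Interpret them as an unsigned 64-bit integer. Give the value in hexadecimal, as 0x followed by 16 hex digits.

Little-endian: lowest address holds the least-significant byte.
Reassemble most-significant byte first: B8 05 F0 90 EB 40 31 04 → 0xB805F090EB403104.

0xB805F090EB403104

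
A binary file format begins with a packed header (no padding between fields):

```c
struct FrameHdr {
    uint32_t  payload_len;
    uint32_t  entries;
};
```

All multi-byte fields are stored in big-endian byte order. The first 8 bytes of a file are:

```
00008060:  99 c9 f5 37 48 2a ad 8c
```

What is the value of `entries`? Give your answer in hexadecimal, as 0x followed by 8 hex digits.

`entries` follows `payload_len` (4 bytes), so it starts at byte offset 4 and occupies 4 bytes.
Bytes at offsets 4..7: 48 2A AD 8C.
Big-endian: lowest address holds the most-significant byte.
The bytes are already most-significant first: 0x482AAD8C.

0x482AAD8C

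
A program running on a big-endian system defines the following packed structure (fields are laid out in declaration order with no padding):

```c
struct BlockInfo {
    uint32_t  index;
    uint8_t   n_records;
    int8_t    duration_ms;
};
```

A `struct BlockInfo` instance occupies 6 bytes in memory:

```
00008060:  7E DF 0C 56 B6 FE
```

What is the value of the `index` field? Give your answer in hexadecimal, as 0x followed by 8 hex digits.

0x7EDF0C56

`index` is the first field, at byte offset 0, occupying 4 bytes.
Bytes at offsets 0..3: 7E DF 0C 56.
Big-endian stores the most-significant byte at the lowest address.
The bytes are already most-significant first: 0x7EDF0C56.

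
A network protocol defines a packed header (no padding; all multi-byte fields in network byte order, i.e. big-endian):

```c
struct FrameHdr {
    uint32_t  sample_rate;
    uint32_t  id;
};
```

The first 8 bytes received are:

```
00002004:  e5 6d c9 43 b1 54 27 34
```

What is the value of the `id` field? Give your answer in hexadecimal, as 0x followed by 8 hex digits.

0xB1542734

`id` follows `sample_rate` (4 bytes), so it starts at byte offset 4 and occupies 4 bytes.
Bytes at offsets 4..7: B1 54 27 34.
Big-endian: lowest address holds the most-significant byte.
The bytes are already most-significant first: 0xB1542734.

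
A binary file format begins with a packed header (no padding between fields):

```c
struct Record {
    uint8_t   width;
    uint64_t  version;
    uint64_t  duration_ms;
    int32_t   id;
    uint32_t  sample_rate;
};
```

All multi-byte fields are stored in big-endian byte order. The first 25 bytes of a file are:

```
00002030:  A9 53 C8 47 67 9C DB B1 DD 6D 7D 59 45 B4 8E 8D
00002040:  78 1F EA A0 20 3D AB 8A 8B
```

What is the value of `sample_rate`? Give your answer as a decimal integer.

1034652299

`sample_rate` follows `width` (1 B), `version` (8 B), `duration_ms` (8 B), `id` (4 B), so it starts at offset 1 + 8 + 8 + 4 = 21 and occupies 4 bytes.
Bytes at offsets 21..24: 3D AB 8A 8B.
Big-endian: lowest address holds the most-significant byte.
The bytes are already most-significant first: 0x3DAB8A8B.
0x3DAB8A8B = 1034652299.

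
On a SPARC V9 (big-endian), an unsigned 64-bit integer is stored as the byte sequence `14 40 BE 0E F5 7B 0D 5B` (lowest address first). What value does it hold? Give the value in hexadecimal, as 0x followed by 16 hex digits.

0x1440BE0EF57B0D5B

Big-endian: lowest address holds the most-significant byte.
The bytes are already most-significant first: 0x1440BE0EF57B0D5B.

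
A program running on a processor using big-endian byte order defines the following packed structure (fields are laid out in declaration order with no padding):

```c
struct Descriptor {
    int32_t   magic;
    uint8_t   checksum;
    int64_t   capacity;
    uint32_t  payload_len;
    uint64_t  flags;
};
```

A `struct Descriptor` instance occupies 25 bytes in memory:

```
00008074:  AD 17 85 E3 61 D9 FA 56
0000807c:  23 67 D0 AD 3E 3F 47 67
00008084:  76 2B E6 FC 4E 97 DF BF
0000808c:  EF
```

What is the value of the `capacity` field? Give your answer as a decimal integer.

`capacity` follows `magic` (4 B), `checksum` (1 B), so it starts at offset 4 + 1 = 5 and occupies 8 bytes.
Bytes at offsets 5..12: D9 FA 56 23 67 D0 AD 3E.
In big-endian order the high byte comes first in memory.
The bytes are already most-significant first: 0xD9FA562367D0AD3E.
Top bit is set, so as a signed 64-bit value this is 0xD9FA562367D0AD3E − 2^64 = -2739782713235952322.

-2739782713235952322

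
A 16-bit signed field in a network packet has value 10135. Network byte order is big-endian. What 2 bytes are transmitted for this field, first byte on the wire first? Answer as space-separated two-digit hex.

10135 in hexadecimal, padded to 16 bits, is 0x2797.
Split into bytes (most-significant first): 27 97.
In big-endian order the high byte comes first in memory.
So the memory order matches the most-significant-first order: 27 97.

27 97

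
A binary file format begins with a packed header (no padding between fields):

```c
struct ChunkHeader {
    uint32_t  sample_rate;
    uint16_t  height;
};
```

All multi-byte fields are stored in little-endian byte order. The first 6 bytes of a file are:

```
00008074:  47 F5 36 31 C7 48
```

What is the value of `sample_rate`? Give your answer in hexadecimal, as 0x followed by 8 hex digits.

`sample_rate` is the first field, at byte offset 0, occupying 4 bytes.
Bytes at offsets 0..3: 47 F5 36 31.
Little-endian stores the least-significant byte at the lowest address.
Reassemble most-significant byte first: 31 36 F5 47 → 0x3136F547.

0x3136F547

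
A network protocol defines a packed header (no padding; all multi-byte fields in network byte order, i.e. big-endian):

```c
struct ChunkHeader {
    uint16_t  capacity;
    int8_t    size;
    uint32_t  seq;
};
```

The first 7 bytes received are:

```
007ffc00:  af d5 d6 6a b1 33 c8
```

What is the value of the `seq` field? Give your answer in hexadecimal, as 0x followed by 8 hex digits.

`seq` follows `capacity` (2 B), `size` (1 B), so it starts at offset 2 + 1 = 3 and occupies 4 bytes.
Bytes at offsets 3..6: 6A B1 33 C8.
In big-endian order the high byte comes first in memory.
The bytes are already most-significant first: 0x6AB133C8.

0x6AB133C8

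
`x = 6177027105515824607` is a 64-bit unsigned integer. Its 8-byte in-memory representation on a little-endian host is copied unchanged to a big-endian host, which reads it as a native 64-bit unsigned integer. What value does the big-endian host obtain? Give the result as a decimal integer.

6177027105515824607 in 64-bit hexadecimal is 0x55B9356CD83AE5DF.
Stored little-endian, the bytes at ascending addresses are DF E5 3A D8 6C 35 B9 55.
Read back as big-endian, the last byte is least significant, giving 0xDFE53AD86C35B955.
0xDFE53AD86C35B955 = 16133365941327477077.

16133365941327477077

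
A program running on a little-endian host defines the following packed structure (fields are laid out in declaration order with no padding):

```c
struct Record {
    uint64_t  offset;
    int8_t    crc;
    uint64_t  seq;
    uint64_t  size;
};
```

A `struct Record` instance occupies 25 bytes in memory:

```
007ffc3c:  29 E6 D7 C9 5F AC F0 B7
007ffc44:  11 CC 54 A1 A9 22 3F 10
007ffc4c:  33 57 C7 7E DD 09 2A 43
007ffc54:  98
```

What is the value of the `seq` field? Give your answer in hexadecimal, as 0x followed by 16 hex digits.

`seq` follows `offset` (8 B), `crc` (1 B), so it starts at offset 8 + 1 = 9 and occupies 8 bytes.
Bytes at offsets 9..16: CC 54 A1 A9 22 3F 10 33.
Little-endian: lowest address holds the least-significant byte.
Reassemble most-significant byte first: 33 10 3F 22 A9 A1 54 CC → 0x33103F22A9A154CC.

0x33103F22A9A154CC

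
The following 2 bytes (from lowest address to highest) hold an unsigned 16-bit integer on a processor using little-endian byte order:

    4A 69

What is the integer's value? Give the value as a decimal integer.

26954

In little-endian order the low byte comes first in memory.
Reassemble most-significant byte first: 69 4A → 0x694A.
0x694A = 26954.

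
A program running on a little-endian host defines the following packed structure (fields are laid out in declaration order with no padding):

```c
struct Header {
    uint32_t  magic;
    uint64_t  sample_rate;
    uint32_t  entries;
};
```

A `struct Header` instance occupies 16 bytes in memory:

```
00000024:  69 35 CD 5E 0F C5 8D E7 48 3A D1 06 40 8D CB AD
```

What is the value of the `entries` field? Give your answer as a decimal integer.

2915798336

`entries` follows `magic` (4 B), `sample_rate` (8 B), so it starts at offset 4 + 8 = 12 and occupies 4 bytes.
Bytes at offsets 12..15: 40 8D CB AD.
Little-endian: lowest address holds the least-significant byte.
Reassemble most-significant byte first: AD CB 8D 40 → 0xADCB8D40.
0xADCB8D40 = 2915798336.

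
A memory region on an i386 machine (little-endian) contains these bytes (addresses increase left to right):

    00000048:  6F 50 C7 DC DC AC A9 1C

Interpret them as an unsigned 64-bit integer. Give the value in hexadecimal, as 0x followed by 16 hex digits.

0x1CA9ACDCDCC7506F

In little-endian order the low byte comes first in memory.
Reassemble most-significant byte first: 1C A9 AC DC DC C7 50 6F → 0x1CA9ACDCDCC7506F.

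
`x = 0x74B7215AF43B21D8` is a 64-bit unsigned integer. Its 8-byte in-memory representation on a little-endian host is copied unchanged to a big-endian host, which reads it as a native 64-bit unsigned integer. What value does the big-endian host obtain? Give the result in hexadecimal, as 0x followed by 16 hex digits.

Stored little-endian, the bytes at ascending addresses are D8 21 3B F4 5A 21 B7 74.
Read back as big-endian, the last byte is least significant, giving 0xD8213BF45A21B774.

0xD8213BF45A21B774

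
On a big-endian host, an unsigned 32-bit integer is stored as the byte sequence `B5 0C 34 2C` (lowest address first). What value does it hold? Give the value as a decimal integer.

3037475884

Big-endian stores the most-significant byte at the lowest address.
The bytes are already most-significant first: 0xB50C342C.
0xB50C342C = 3037475884.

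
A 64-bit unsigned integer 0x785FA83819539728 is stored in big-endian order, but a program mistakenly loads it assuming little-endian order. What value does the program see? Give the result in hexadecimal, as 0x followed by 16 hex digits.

Stored big-endian, the bytes at ascending addresses are 78 5F A8 38 19 53 97 28.
Read back as little-endian, the first byte is least significant, giving 0x2897531938A85F78.

0x2897531938A85F78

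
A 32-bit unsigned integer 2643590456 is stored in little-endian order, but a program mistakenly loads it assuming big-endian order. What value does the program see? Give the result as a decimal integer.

956141981

2643590456 in 32-bit hexadecimal is 0x9D91FD38.
Stored little-endian, the bytes at ascending addresses are 38 FD 91 9D.
Read back as big-endian, the last byte is least significant, giving 0x38FD919D.
0x38FD919D = 956141981.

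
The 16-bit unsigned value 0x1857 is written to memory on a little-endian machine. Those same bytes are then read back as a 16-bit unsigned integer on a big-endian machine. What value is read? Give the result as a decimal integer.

22296

Stored little-endian, the bytes at ascending addresses are 57 18.
Read back as big-endian, the last byte is least significant, giving 0x5718.
0x5718 = 22296.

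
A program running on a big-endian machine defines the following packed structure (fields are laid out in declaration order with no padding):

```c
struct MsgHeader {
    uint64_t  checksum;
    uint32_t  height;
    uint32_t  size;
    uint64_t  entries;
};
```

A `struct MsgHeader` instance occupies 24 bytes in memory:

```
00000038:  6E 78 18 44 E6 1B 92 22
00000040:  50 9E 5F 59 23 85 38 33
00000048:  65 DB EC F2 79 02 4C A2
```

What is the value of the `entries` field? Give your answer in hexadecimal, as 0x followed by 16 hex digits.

0x65DBECF279024CA2

`entries` follows `checksum` (8 B), `height` (4 B), `size` (4 B), so it starts at offset 8 + 4 + 4 = 16 and occupies 8 bytes.
Bytes at offsets 16..23: 65 DB EC F2 79 02 4C A2.
Big-endian stores the most-significant byte at the lowest address.
The bytes are already most-significant first: 0x65DBECF279024CA2.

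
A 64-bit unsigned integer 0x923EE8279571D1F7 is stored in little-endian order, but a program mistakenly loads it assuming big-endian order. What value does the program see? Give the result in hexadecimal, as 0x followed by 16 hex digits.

0xF7D1719527E83E92

Stored little-endian, the bytes at ascending addresses are F7 D1 71 95 27 E8 3E 92.
Read back as big-endian, the last byte is least significant, giving 0xF7D1719527E83E92.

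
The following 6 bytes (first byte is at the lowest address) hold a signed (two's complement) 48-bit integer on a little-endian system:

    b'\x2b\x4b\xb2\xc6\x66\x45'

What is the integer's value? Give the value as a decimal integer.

In little-endian order the low byte comes first in memory.
Reassemble most-significant byte first: 45 66 C6 B2 4B 2B → 0x4566C6B24B2B.
0x4566C6B24B2B = 76307722554155.

76307722554155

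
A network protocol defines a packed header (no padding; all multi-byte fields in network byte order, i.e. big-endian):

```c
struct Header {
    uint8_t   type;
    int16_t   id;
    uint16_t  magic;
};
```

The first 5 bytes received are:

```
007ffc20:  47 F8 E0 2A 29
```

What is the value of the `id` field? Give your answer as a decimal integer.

-1824

`id` follows `type` (1 byte), so it starts at byte offset 1 and occupies 2 bytes.
Bytes at offsets 1..2: F8 E0.
In big-endian order the high byte comes first in memory.
The bytes are already most-significant first: 0xF8E0.
Top bit is set, so as a signed 16-bit value this is 0xF8E0 − 2^16 = -1824.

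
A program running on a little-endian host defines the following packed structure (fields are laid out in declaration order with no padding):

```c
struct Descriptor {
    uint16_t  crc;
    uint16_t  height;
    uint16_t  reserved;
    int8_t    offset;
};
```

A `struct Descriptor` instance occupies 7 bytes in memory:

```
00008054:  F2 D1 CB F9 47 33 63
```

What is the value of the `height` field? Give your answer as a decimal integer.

63947

`height` follows `crc` (2 bytes), so it starts at byte offset 2 and occupies 2 bytes.
Bytes at offsets 2..3: CB F9.
Little-endian: lowest address holds the least-significant byte.
Reassemble most-significant byte first: F9 CB → 0xF9CB.
0xF9CB = 63947.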